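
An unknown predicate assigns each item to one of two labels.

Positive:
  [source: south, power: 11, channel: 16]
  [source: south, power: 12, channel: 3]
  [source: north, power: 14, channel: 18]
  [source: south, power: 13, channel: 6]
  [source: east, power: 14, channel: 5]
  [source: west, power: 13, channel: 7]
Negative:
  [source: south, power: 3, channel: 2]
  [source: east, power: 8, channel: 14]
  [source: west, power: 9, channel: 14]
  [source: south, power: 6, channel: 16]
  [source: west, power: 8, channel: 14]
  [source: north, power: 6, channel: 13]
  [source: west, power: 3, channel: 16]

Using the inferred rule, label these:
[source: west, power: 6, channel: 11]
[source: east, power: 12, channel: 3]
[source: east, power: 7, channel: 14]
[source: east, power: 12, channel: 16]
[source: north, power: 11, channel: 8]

The distinguishing property — power ≥ 11 — holds for all the 'Positive' cases and none of the 'Negative' cases.
[source: west, power: 6, channel: 11] — power = 6, hence Negative. [source: east, power: 12, channel: 3] — power = 12, hence Positive. [source: east, power: 7, channel: 14] — power = 7, hence Negative. [source: east, power: 12, channel: 16] — power = 12, hence Positive. [source: north, power: 11, channel: 8] — power = 11, hence Positive.

Negative, Positive, Negative, Positive, Positive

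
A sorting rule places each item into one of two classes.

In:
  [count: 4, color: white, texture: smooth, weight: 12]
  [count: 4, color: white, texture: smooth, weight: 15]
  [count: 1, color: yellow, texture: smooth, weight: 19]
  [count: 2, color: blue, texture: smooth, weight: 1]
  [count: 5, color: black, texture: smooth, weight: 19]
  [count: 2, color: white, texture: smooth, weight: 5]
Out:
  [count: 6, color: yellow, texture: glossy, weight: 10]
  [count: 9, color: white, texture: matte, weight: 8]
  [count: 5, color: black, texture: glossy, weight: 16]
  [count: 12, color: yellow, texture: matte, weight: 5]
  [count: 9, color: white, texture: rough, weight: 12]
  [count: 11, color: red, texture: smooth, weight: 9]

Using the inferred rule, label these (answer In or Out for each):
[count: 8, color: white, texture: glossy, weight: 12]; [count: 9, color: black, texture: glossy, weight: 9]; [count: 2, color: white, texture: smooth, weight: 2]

The rule appears to be: texture is smooth AND count ≤ 5.
Out: [count: 8, color: white, texture: glossy, weight: 12], since texture is glossy, count = 8.
Out: [count: 9, color: black, texture: glossy, weight: 9], since texture is glossy, count = 9.
In: [count: 2, color: white, texture: smooth, weight: 2], since texture is smooth, count = 2.

Out, Out, In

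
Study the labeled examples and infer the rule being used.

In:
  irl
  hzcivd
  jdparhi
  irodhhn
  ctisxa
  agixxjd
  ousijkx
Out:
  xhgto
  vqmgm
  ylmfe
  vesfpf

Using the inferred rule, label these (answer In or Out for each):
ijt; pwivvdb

The simplest hypothesis consistent with all the labels is: contains 'i'.
ijt → has 'i' → In. pwivvdb → has 'i' → In.

In, In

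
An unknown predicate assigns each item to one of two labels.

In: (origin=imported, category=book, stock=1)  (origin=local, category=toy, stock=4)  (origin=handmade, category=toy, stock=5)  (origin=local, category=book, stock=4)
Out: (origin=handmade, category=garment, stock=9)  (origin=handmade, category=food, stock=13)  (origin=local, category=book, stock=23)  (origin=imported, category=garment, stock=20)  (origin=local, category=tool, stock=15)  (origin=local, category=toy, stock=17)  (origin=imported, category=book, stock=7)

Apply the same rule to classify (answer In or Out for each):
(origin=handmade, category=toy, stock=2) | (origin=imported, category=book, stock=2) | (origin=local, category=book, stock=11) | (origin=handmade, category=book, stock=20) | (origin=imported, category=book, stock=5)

In, In, Out, Out, In

The classifier is using: stock ≤ 5.
(origin=handmade, category=toy, stock=2): stock = 2 — matches, so In. (origin=imported, category=book, stock=2): stock = 2 — matches, so In. (origin=local, category=book, stock=11): stock = 11 — lacks this property, so Out. (origin=handmade, category=book, stock=20): stock = 20 — lacks this property, so Out. (origin=imported, category=book, stock=5): stock = 5 — matches, so In.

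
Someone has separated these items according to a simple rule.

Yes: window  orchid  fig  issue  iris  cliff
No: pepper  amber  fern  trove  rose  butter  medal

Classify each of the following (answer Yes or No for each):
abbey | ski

A rule that fits every label: contains 'i' — true of each 'Yes' example, false of each 'No' one.
abbey — no 'i', hence No. ski — has 'i', hence Yes.

No, Yes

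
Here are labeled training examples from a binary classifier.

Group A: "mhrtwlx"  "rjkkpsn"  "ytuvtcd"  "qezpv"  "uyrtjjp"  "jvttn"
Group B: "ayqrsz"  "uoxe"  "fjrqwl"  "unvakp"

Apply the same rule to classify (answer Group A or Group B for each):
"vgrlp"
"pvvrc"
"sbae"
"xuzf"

All 'Group A' examples share one property — odd length — and every 'Group B' example lacks it.
"vgrlp" — length 5, hence Group A.
"pvvrc" — length 5, hence Group A.
"sbae" — length 4, hence Group B.
"xuzf" — length 4, hence Group B.

Group A, Group A, Group B, Group B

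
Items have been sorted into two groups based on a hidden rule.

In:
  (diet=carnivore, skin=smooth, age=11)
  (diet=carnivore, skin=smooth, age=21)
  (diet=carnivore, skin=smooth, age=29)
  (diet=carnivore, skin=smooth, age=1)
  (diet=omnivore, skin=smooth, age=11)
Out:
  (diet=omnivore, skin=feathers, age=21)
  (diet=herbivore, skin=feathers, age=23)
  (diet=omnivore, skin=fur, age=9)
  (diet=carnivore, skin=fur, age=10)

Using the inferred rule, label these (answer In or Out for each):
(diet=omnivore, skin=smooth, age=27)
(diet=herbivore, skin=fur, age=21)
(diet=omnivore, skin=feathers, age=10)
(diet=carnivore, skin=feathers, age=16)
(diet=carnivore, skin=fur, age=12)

Looking at the examples, the only property every 'In' case has and every 'Out' case lacks is: skin is smooth.
In: (diet=omnivore, skin=smooth, age=27), since skin is smooth.
Out: (diet=herbivore, skin=fur, age=21), since skin is fur.
Out: (diet=omnivore, skin=feathers, age=10), since skin is feathers.
Out: (diet=carnivore, skin=feathers, age=16), since skin is feathers.
Out: (diet=carnivore, skin=fur, age=12), since skin is fur.

In, Out, Out, Out, Out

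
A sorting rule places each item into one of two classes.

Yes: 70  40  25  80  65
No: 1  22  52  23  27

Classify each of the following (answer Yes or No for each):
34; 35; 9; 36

No, Yes, No, No

A rule that fits every label: multiple of 5 — true of each 'Yes' example, false of each 'No' one.
34 — 34 = 5·6 + 4, hence No.
35 — 35 = 5·7, hence Yes.
9 — 9 = 5·1 + 4, hence No.
36 — 36 = 5·7 + 1, hence No.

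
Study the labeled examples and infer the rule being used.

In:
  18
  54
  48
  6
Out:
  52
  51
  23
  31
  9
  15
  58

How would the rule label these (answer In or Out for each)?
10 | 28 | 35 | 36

Out, Out, Out, In

Rule: multiple of 6. This holds for each 'In' example and fails for each 'Out' one.
Out: 10, since 10 = 6·1 + 4. Out: 28, since 28 = 6·4 + 4. Out: 35, since 35 = 6·5 + 5. In: 36, since 36 = 6·6.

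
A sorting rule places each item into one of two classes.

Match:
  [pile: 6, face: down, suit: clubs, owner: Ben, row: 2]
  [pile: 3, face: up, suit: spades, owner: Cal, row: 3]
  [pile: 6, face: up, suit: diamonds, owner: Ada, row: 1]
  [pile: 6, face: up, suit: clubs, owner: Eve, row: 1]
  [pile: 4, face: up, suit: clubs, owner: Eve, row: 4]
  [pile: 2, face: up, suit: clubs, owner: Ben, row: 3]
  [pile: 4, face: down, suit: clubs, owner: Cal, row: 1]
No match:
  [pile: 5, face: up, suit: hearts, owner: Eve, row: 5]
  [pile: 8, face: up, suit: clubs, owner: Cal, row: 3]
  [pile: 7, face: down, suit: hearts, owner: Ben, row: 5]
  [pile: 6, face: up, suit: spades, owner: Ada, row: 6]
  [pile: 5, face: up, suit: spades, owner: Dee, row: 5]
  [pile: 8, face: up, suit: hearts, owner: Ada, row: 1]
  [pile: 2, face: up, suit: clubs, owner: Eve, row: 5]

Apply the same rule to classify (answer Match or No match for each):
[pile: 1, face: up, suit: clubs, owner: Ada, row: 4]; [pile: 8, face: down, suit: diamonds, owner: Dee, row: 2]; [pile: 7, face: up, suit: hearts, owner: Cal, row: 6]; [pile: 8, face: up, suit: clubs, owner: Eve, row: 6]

Every 'Match' example satisfies: pile ≤ 6 AND row ≤ 4. None of the 'No match' examples do.
[pile: 1, face: up, suit: clubs, owner: Ada, row: 4]: pile = 1, row = 4, checks out → Match.
[pile: 8, face: down, suit: diamonds, owner: Dee, row: 2]: pile = 8, row = 2, lacks this property → No match.
[pile: 7, face: up, suit: hearts, owner: Cal, row: 6]: pile = 7, row = 6, lacks this property → No match.
[pile: 8, face: up, suit: clubs, owner: Eve, row: 6]: pile = 8, row = 6, lacks this property → No match.

Match, No match, No match, No match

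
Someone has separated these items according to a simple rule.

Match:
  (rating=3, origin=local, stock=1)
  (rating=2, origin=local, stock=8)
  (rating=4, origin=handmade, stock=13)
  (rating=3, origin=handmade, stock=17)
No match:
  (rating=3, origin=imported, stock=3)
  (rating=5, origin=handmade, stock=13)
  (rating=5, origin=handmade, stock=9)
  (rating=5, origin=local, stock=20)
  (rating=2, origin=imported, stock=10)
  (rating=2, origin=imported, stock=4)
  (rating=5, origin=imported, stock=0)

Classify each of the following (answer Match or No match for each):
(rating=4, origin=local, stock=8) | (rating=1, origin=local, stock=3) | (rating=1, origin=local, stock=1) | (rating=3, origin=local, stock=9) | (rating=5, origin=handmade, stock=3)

Every 'Match' example satisfies: origin is not imported AND rating ≤ 4. None of the 'No match' examples do.
(rating=4, origin=local, stock=8) — origin is local, rating = 4, hence Match. (rating=1, origin=local, stock=3) — origin is local, rating = 1, hence Match. (rating=1, origin=local, stock=1) — origin is local, rating = 1, hence Match. (rating=3, origin=local, stock=9) — origin is local, rating = 3, hence Match. (rating=5, origin=handmade, stock=3) — origin is handmade, rating = 5, hence No match.

Match, Match, Match, Match, No match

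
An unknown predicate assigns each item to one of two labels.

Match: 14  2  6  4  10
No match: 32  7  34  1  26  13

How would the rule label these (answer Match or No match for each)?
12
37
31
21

Match, No match, No match, No match

'Match' ⟺ even AND at most 14.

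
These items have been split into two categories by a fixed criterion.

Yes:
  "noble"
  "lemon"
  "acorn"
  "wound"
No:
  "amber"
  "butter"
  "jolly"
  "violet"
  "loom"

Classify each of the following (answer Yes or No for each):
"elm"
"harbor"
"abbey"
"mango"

No, No, No, Yes

The distinguishing property — contains 'n' — holds for all the 'Yes' cases and none of the 'No' cases.
"elm" — no 'n', hence No. "harbor" — no 'n', hence No. "abbey" — no 'n', hence No. "mango" — has 'n', hence Yes.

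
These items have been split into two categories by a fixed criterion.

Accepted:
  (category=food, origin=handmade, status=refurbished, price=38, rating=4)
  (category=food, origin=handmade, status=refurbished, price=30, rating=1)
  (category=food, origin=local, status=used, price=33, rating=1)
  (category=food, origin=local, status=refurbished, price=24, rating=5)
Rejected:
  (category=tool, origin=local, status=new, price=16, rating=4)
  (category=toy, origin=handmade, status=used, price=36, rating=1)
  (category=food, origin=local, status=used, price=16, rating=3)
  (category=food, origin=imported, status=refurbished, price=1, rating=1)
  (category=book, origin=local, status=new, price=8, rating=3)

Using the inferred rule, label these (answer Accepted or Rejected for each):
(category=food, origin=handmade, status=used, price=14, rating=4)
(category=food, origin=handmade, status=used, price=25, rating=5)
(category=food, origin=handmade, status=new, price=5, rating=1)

Rejected, Accepted, Rejected

The distinguishing property — category is food AND price ≥ 24 — holds for all the 'Accepted' cases and none of the 'Rejected' cases.
(category=food, origin=handmade, status=used, price=14, rating=4): category is food, price = 14 — fails this test, so Rejected.
(category=food, origin=handmade, status=used, price=25, rating=5): category is food, price = 25 — checks out, so Accepted.
(category=food, origin=handmade, status=new, price=5, rating=1): category is food, price = 5 — fails this test, so Rejected.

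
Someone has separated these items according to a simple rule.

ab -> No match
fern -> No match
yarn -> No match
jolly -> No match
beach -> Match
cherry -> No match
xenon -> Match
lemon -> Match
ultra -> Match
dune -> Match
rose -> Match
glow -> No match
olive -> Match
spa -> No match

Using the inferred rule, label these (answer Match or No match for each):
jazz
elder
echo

The distinguishing property — has ≥ 2 vowels — holds for all the 'Match' cases and none of the 'No match' cases.
jazz → 1 vowel → No match.
elder → 2 vowels → Match.
echo → 2 vowels → Match.

No match, Match, Match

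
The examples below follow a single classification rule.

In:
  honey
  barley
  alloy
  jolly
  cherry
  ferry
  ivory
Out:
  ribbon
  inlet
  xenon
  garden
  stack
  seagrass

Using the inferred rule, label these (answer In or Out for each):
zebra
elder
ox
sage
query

The classifier is using: contains 'y'.
zebra: Out (no 'y').
elder: Out (no 'y').
ox: Out (no 'y').
sage: Out (no 'y').
query: In (has 'y').

Out, Out, Out, Out, In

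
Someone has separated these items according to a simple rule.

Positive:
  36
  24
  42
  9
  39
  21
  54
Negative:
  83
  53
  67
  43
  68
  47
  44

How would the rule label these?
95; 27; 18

All 'Positive' examples share one property — multiple of 3 — and every 'Negative' example lacks it.
95 → 95 = 3·31 + 2 → Negative. 27 → 27 = 3·9 → Positive. 18 → 18 = 3·6 → Positive.

Negative, Positive, Positive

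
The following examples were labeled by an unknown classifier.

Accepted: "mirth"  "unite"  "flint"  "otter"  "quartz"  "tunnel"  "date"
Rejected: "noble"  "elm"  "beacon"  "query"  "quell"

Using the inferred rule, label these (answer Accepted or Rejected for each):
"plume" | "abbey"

Rejected, Rejected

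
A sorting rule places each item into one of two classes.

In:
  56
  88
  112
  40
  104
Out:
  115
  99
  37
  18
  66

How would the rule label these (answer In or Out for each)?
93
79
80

The simplest hypothesis consistent with all the labels is: multiple of 4.

Out, Out, In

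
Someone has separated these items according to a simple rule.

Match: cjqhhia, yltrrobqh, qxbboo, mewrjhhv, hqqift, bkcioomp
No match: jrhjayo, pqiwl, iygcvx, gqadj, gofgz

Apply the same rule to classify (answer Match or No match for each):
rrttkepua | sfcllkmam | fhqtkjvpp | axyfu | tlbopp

Match, Match, Match, No match, Match

Looking at the examples, the only property every 'Match' case has and every 'No match' case lacks is: has a double letter.
rrttkepua — 'rr' doubled, hence Match. sfcllkmam — 'll' doubled, hence Match. fhqtkjvpp — 'pp' doubled, hence Match. axyfu — no doubled letter, hence No match. tlbopp — 'pp' doubled, hence Match.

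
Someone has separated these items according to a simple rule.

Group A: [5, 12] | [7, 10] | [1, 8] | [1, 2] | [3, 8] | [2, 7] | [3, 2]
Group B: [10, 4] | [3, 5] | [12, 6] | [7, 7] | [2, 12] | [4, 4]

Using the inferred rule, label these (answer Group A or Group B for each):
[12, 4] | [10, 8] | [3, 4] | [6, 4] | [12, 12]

A rule that fits every label: sum is odd — true of each 'Group A' example, false of each 'Group B' one.
[12, 4]: 12+4 = 16 — lacks this property, so Group B. [10, 8]: 10+8 = 18 — lacks this property, so Group B. [3, 4]: 3+4 = 7 — matches, so Group A. [6, 4]: 6+4 = 10 — lacks this property, so Group B. [12, 12]: 12+12 = 24 — lacks this property, so Group B.

Group B, Group B, Group A, Group B, Group B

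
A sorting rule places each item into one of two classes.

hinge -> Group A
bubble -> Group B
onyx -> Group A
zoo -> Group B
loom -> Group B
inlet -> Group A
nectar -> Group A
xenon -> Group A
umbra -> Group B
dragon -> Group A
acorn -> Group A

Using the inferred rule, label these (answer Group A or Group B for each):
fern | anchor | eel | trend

Group A, Group A, Group B, Group A

The simplest hypothesis consistent with all the labels is: contains 'n'.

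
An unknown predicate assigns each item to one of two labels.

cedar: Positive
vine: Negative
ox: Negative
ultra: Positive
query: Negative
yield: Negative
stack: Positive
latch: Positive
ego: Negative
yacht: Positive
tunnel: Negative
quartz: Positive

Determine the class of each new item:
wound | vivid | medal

All 'Positive' examples share one property — contains 'a' — and every 'Negative' example lacks it.
wound: Negative (no 'a'). vivid: Negative (no 'a'). medal: Positive (has 'a').

Negative, Negative, Positive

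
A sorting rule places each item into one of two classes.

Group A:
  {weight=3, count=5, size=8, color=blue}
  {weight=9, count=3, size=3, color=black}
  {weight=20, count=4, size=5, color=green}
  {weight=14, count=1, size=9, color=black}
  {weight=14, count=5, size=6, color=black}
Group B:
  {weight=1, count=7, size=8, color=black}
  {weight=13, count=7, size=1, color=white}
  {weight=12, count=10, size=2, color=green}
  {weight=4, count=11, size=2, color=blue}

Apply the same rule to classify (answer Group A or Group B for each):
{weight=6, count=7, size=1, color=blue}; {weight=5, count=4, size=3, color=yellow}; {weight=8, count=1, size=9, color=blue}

The distinguishing property — count ≤ 5 — holds for all the 'Group A' cases and none of the 'Group B' cases.
{weight=6, count=7, size=1, color=blue}: count = 7 — does not satisfy this, so Group B.
{weight=5, count=4, size=3, color=yellow}: count = 4 — has this property, so Group A.
{weight=8, count=1, size=9, color=blue}: count = 1 — has this property, so Group A.

Group B, Group A, Group A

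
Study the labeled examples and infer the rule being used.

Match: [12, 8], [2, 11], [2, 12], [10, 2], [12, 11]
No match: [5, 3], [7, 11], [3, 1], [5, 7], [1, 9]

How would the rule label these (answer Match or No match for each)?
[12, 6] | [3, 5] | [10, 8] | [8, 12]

One predicate separates the groups cleanly: first is even.
[12, 6]: first 12, qualifies → Match.
[3, 5]: first 3, fails the rule → No match.
[10, 8]: first 10, qualifies → Match.
[8, 12]: first 8, qualifies → Match.

Match, No match, Match, Match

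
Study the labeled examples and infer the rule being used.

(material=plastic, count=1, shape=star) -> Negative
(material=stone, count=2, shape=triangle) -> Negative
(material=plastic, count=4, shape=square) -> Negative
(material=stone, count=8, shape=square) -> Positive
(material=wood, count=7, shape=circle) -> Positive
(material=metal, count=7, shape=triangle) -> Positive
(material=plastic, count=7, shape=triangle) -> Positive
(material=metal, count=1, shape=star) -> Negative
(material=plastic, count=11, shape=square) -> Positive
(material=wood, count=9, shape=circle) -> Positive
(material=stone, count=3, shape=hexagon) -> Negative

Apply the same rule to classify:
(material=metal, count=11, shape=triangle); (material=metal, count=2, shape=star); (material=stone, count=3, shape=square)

Positive, Negative, Negative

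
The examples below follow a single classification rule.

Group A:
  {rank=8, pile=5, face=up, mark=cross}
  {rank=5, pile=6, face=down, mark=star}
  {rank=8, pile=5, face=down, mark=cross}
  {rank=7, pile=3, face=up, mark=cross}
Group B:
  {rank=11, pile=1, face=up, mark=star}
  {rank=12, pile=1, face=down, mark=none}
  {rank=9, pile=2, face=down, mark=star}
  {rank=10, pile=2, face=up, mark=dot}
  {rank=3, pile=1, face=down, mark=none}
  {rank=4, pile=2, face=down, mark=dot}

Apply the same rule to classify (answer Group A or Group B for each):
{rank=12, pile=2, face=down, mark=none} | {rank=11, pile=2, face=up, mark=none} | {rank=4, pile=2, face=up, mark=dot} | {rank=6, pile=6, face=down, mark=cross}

Every 'Group A' example satisfies: pile ≥ 3. None of the 'Group B' examples do.
{rank=12, pile=2, face=down, mark=none} → pile = 2 → Group B.
{rank=11, pile=2, face=up, mark=none} → pile = 2 → Group B.
{rank=4, pile=2, face=up, mark=dot} → pile = 2 → Group B.
{rank=6, pile=6, face=down, mark=cross} → pile = 6 → Group A.

Group B, Group B, Group B, Group A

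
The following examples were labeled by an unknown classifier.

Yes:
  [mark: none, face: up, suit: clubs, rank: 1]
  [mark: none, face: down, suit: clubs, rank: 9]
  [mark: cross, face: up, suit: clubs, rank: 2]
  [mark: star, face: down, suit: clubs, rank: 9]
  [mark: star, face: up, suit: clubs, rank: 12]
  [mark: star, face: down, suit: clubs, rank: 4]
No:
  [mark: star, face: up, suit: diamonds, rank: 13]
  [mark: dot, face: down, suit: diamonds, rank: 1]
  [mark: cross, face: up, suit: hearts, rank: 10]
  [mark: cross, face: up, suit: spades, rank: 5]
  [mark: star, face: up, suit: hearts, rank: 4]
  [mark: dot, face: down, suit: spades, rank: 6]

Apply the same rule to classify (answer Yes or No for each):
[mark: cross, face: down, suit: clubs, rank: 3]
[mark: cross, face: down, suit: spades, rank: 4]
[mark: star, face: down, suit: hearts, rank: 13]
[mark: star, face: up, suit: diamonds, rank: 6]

The pattern is that an item is 'Yes' exactly when: suit is clubs.
[mark: cross, face: down, suit: clubs, rank: 3]: Yes (suit is clubs). [mark: cross, face: down, suit: spades, rank: 4]: No (suit is spades). [mark: star, face: down, suit: hearts, rank: 13]: No (suit is hearts). [mark: star, face: up, suit: diamonds, rank: 6]: No (suit is diamonds).

Yes, No, No, No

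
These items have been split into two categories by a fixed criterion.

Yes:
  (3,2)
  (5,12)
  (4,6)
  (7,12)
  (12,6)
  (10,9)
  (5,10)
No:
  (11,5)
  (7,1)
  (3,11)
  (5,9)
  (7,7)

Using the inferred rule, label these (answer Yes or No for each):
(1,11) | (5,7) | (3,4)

'Yes' ⟺ product is even.
(1,11): No (1·11 = 11).
(5,7): No (5·7 = 35).
(3,4): Yes (3·4 = 12).

No, No, Yes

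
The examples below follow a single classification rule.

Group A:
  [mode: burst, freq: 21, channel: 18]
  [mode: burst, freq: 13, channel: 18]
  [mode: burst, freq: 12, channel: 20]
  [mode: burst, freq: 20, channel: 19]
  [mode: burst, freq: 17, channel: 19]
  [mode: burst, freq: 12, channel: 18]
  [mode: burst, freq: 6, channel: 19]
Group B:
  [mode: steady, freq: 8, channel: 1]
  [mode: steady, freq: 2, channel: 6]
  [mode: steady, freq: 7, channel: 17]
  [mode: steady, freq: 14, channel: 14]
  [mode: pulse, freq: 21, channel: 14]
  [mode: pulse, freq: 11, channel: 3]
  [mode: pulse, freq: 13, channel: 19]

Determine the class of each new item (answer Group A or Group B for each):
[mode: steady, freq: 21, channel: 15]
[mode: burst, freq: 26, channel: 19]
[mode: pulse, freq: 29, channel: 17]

Looking at the examples, the only property every 'Group A' case has and every 'Group B' case lacks is: mode is burst.
[mode: steady, freq: 21, channel: 15] — mode is steady, hence Group B. [mode: burst, freq: 26, channel: 19] — mode is burst, hence Group A. [mode: pulse, freq: 29, channel: 17] — mode is pulse, hence Group B.

Group B, Group A, Group B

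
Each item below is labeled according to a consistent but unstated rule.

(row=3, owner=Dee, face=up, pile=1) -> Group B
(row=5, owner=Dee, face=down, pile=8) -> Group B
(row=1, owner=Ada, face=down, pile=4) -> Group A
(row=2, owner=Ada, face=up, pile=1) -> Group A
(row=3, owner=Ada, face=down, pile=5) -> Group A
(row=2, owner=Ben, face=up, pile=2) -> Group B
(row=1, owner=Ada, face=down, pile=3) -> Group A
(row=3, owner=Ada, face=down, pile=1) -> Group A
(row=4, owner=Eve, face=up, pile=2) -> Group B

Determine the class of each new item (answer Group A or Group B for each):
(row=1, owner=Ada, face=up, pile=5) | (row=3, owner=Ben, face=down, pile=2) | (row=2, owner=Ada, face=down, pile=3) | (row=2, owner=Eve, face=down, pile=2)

Group A, Group B, Group A, Group B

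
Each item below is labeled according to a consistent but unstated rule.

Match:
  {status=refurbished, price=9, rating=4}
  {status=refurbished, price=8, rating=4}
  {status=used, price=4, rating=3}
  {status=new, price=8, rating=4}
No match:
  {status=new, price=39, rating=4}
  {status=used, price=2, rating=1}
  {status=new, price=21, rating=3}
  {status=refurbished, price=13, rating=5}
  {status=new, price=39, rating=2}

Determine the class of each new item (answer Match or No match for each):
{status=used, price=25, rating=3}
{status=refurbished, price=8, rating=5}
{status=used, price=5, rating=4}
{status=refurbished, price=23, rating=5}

No match, Match, Match, No match

The classifier is using: price ≥ 4 AND price ≤ 9.
{status=used, price=25, rating=3}: No match (price = 25).
{status=refurbished, price=8, rating=5}: Match (price = 8).
{status=used, price=5, rating=4}: Match (price = 5).
{status=refurbished, price=23, rating=5}: No match (price = 23).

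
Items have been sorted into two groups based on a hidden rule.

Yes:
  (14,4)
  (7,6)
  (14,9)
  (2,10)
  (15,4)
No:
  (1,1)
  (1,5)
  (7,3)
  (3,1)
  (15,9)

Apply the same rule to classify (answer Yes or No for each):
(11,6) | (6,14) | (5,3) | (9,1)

Yes, Yes, No, No

The common property of the 'Yes' items is: product is even. No 'No' item has it.
(11,6): 11·6 = 66 — qualifies, so Yes.
(6,14): 6·14 = 84 — qualifies, so Yes.
(5,3): 5·3 = 15 — doesn't qualify, so No.
(9,1): 9·1 = 9 — doesn't qualify, so No.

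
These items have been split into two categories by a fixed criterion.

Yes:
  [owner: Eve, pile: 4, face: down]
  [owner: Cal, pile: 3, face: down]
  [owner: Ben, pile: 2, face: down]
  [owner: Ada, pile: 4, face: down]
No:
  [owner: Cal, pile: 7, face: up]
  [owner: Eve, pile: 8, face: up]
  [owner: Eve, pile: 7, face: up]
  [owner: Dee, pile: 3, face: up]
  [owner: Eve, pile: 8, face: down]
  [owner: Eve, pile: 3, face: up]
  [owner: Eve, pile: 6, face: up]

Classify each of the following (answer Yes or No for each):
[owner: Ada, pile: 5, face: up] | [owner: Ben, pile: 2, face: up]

The rule appears to be: face is down AND pile ≤ 4.
[owner: Ada, pile: 5, face: up]: face is up, pile = 5, fails the rule → No.
[owner: Ben, pile: 2, face: up]: face is up, pile = 2, fails the rule → No.

No, No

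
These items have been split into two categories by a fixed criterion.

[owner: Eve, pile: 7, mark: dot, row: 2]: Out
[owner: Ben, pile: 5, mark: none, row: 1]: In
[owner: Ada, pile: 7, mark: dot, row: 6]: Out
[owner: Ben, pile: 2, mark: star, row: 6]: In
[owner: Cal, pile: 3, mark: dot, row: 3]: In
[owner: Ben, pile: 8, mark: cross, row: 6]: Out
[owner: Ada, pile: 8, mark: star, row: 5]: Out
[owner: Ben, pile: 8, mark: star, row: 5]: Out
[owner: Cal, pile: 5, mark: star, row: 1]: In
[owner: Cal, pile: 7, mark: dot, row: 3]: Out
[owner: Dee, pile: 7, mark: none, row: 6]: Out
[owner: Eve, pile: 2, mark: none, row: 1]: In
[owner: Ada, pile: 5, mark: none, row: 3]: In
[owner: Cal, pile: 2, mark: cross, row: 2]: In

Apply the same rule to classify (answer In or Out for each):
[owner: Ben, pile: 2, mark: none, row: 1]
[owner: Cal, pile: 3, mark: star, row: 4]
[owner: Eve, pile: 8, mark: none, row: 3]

In, In, Out

The simplest hypothesis consistent with all the labels is: pile ≤ 5.
[owner: Ben, pile: 2, mark: none, row: 1] — pile = 2, hence In. [owner: Cal, pile: 3, mark: star, row: 4] — pile = 3, hence In. [owner: Eve, pile: 8, mark: none, row: 3] — pile = 8, hence Out.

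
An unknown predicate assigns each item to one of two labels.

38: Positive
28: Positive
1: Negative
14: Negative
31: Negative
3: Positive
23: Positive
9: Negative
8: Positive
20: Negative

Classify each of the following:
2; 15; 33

All 'Positive' examples share one property — ≡ 3 (mod 5) — and every 'Negative' example lacks it.
2 — 2 mod 5 = 2, hence Negative.
15 — 15 mod 5 = 0, hence Negative.
33 — 33 mod 5 = 3, hence Positive.

Negative, Negative, Positive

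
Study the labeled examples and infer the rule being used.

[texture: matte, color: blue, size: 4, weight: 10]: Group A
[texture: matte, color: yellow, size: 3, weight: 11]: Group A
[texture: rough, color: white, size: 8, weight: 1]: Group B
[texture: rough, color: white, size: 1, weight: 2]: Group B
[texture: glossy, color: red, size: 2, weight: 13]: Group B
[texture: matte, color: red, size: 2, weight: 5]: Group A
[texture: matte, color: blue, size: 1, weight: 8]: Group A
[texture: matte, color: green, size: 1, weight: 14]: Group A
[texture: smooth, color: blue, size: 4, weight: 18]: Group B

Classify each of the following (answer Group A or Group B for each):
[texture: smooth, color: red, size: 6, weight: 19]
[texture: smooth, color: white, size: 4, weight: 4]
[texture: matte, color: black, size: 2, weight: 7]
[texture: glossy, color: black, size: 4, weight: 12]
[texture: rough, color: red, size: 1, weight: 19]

Group B, Group B, Group A, Group B, Group B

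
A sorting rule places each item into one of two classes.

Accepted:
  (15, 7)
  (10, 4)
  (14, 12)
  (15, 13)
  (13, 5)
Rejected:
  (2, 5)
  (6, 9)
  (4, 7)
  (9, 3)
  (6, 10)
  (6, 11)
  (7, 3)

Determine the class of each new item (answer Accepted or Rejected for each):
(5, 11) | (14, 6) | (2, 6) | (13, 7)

Rejected, Accepted, Rejected, Accepted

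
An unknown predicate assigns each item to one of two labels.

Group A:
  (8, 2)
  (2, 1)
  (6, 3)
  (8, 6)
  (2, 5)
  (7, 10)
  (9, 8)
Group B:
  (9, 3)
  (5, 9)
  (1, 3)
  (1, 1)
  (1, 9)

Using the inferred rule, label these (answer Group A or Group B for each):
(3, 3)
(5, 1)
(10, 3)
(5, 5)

Group B, Group B, Group A, Group B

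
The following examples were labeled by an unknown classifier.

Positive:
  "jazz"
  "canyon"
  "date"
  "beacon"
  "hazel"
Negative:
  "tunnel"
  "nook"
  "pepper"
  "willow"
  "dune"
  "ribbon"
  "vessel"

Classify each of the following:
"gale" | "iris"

The common property of the 'Positive' items is: contains 'a'. No 'Negative' item has it.
"gale": has 'a', satisfies this → Positive. "iris": no 'a', does not fit → Negative.

Positive, Negative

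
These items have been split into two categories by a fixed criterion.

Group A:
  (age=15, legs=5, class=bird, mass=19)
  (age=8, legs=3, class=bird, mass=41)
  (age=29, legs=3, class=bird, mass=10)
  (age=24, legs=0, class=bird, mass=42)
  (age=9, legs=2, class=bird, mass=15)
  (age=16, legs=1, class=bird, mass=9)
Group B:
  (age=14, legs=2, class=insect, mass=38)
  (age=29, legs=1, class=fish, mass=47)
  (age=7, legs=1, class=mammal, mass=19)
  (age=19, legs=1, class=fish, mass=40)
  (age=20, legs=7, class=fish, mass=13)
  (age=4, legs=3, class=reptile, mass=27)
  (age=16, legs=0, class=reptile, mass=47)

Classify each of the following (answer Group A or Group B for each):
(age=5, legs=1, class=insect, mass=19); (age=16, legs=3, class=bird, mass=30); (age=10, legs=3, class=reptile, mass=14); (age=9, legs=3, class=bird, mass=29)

The common property of the 'Group A' items is: class is bird. No 'Group B' item has it.
(age=5, legs=1, class=insect, mass=19) → class is insect → Group B.
(age=16, legs=3, class=bird, mass=30) → class is bird → Group A.
(age=10, legs=3, class=reptile, mass=14) → class is reptile → Group B.
(age=9, legs=3, class=bird, mass=29) → class is bird → Group A.

Group B, Group A, Group B, Group A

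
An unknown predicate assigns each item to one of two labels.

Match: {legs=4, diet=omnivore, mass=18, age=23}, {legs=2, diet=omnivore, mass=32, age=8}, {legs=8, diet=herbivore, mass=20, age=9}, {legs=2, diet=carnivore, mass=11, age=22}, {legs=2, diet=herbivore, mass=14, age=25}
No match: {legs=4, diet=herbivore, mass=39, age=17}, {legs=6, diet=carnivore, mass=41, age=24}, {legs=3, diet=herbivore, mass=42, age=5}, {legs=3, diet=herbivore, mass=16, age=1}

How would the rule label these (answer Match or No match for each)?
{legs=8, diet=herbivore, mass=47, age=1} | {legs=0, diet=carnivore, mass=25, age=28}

No match, Match

Rule: mass ≤ 32 AND age ≥ 5. This holds for each 'Match' example and fails for each 'No match' one.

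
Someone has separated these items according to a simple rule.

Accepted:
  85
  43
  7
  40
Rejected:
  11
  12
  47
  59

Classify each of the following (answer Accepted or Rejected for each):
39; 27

Rejected, Rejected

Looking at the examples, the only property every 'Accepted' case has and every 'Rejected' case lacks is: ≡ 1 (mod 3).
39: Rejected (39 mod 3 = 0). 27: Rejected (27 mod 3 = 0).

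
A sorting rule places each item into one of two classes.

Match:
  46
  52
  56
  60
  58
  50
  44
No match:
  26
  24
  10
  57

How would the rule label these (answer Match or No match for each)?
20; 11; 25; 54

The simplest hypothesis consistent with all the labels is: even AND at least 44.
No match: 20, since 20 is even, 20 < 44. No match: 11, since 11 is odd, 11 < 44. No match: 25, since 25 is odd, 25 < 44. Match: 54, since 54 is even, 54 ≥ 44.

No match, No match, No match, Match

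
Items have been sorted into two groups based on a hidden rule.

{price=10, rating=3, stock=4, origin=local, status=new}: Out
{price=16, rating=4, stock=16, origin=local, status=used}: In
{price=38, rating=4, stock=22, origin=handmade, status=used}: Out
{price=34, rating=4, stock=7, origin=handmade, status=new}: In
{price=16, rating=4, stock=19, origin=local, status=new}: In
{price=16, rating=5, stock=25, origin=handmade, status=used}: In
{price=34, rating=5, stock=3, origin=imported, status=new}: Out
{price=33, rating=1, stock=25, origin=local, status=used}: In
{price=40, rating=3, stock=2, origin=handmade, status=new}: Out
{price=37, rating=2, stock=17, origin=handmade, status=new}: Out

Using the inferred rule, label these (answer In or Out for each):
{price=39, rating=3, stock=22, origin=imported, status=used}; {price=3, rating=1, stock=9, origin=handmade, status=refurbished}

Out, In

The rule appears to be: stock ≥ 7 AND price ≤ 34.
{price=39, rating=3, stock=22, origin=imported, status=used}: stock = 22, price = 39 — does not pass, so Out.
{price=3, rating=1, stock=9, origin=handmade, status=refurbished}: stock = 9, price = 3 — qualifies, so In.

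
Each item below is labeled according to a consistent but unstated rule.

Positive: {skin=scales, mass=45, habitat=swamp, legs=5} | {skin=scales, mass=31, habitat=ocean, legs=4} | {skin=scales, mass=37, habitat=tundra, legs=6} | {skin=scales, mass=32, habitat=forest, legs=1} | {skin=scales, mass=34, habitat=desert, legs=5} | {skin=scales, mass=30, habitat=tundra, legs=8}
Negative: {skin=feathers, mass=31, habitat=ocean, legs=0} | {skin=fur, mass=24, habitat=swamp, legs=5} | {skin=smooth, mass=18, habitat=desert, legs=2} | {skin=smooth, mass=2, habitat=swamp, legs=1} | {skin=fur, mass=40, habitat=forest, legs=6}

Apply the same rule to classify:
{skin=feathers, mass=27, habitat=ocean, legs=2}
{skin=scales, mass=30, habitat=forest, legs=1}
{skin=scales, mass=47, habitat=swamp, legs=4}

Negative, Positive, Positive

Looking at the examples, the only property every 'Positive' case has and every 'Negative' case lacks is: skin is scales.
{skin=feathers, mass=27, habitat=ocean, legs=2} — skin is feathers, hence Negative.
{skin=scales, mass=30, habitat=forest, legs=1} — skin is scales, hence Positive.
{skin=scales, mass=47, habitat=swamp, legs=4} — skin is scales, hence Positive.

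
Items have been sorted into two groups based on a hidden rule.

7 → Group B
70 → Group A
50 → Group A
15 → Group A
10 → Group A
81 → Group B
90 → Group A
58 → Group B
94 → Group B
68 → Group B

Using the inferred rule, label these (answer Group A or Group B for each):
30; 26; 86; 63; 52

Group A, Group B, Group B, Group B, Group B

The classifier is using: multiple of 5.
Group A: 30, since 30 = 5·6.
Group B: 26, since 26 = 5·5 + 1.
Group B: 86, since 86 = 5·17 + 1.
Group B: 63, since 63 = 5·12 + 3.
Group B: 52, since 52 = 5·10 + 2.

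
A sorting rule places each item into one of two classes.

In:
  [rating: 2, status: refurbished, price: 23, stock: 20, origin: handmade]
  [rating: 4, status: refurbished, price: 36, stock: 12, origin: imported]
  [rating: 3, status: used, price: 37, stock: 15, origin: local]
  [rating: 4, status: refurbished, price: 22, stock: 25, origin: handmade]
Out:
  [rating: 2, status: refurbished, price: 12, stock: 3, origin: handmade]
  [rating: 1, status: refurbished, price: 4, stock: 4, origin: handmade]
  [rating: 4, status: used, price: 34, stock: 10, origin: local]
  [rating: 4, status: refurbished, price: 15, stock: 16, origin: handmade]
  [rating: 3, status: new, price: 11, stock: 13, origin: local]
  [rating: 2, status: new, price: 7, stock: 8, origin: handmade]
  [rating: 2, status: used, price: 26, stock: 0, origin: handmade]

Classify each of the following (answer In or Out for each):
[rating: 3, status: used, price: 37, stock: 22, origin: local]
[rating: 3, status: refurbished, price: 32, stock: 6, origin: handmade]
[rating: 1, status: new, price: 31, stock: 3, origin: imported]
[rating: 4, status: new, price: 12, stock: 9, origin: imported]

'In' ⟺ price ≥ 22 AND stock ≥ 12.
[rating: 3, status: used, price: 37, stock: 22, origin: local]: In (price = 37, stock = 22). [rating: 3, status: refurbished, price: 32, stock: 6, origin: handmade]: Out (price = 32, stock = 6). [rating: 1, status: new, price: 31, stock: 3, origin: imported]: Out (price = 31, stock = 3). [rating: 4, status: new, price: 12, stock: 9, origin: imported]: Out (price = 12, stock = 9).

In, Out, Out, Out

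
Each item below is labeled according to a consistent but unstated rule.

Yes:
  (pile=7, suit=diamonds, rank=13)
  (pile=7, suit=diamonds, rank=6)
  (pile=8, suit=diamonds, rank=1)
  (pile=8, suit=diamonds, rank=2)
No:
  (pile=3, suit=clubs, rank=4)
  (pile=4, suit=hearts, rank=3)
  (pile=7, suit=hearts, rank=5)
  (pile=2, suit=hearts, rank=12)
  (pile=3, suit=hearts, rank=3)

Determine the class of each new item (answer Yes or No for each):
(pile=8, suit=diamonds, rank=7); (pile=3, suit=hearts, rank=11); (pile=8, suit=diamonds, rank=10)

Yes, No, Yes

'Yes' ⟺ suit is diamonds.
(pile=8, suit=diamonds, rank=7): suit is diamonds, qualifies → Yes.
(pile=3, suit=hearts, rank=11): suit is hearts, lacks this property → No.
(pile=8, suit=diamonds, rank=10): suit is diamonds, qualifies → Yes.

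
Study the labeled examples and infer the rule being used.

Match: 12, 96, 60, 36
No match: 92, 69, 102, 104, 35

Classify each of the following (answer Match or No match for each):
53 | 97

The rule appears to be: multiple of 12.
53 — 53 = 12·4 + 5, hence No match.
97 — 97 = 12·8 + 1, hence No match.

No match, No match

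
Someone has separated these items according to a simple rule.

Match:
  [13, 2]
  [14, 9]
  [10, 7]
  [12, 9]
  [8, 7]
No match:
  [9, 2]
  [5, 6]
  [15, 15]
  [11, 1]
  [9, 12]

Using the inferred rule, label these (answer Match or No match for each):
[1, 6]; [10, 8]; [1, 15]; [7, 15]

No match, Match, No match, No match

The simplest hypothesis consistent with all the labels is: first > second AND sum ≥ 15.
[1, 6] — 1 < 6, 1+6 = 7, hence No match. [10, 8] — 10 > 8, 10+8 = 18, hence Match. [1, 15] — 1 < 15, 1+15 = 16, hence No match. [7, 15] — 7 < 15, 7+15 = 22, hence No match.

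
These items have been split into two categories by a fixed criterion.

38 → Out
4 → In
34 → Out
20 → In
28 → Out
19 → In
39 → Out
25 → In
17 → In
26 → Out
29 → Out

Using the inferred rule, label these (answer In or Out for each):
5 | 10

In, In

The classifier is using: at most 25.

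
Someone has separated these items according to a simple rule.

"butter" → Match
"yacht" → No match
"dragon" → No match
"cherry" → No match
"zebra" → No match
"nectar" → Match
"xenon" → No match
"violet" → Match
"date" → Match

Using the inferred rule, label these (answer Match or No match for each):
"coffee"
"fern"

No match, No match

The common property of the 'Match' items is: even length AND contains 't'. No 'No match' item has it.
"coffee": length 6, no 't', fails the rule → No match.
"fern": length 4, no 't', fails the rule → No match.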